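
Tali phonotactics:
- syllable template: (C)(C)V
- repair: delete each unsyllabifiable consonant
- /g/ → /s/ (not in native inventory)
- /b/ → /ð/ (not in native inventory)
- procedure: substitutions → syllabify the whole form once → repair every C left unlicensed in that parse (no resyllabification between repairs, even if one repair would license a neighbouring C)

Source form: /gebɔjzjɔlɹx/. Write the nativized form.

Substitution: /g/ → /s/, /b/ → /ð/, giving /seðɔjzjɔlɹx/.
The consonants /j/, /l/, /ɹ/, /x/ cannot be parsed into a legal (C)(C)V syllable (no codas are permitted; onsets may contain at most 2 consonants).
Deletion applies to /j/, /l/, /ɹ/, /x/.

seðɔzjɔ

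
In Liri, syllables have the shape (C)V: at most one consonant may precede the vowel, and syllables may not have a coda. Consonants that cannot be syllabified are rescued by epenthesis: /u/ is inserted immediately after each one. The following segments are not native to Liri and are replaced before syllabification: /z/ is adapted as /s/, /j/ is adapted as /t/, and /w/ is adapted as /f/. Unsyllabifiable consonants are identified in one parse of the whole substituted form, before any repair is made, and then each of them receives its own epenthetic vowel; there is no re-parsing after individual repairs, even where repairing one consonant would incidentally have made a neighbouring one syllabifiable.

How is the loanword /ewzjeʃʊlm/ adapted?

efusuteʃʊlumu

Substitution: /w/ → /f/, /z/ → /s/, /j/ → /t/, giving /efsteʃʊlm/.
The consonants /f/, /s/, /l/, /m/ cannot be parsed into a legal (C)V syllable (no codas are permitted; onsets are limited to one consonant).
Inserting the epenthetic vowel yields /f/ → /fu/, /s/ → /su/, /l/ → /lu/, /m/ → /mu/.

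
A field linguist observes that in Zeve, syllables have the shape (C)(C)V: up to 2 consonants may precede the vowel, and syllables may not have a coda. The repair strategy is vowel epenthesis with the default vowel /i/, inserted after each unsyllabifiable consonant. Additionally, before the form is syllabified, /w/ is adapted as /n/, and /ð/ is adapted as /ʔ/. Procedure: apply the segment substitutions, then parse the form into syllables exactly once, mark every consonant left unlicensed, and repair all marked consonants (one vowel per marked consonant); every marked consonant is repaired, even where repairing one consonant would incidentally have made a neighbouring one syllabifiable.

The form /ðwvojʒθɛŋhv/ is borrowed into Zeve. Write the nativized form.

Substitution: /ð/ → /ʔ/, /w/ → /n/, giving /ʔnvojʒθɛŋhv/.
The consonants /ʔ/, /j/, /ŋ/, /h/, /v/ cannot be parsed into a legal (C)(C)V syllable (no codas are permitted; onsets may contain at most 2 consonants).
Each unlicensed consonant becomes the onset of a new syllable: /ʔ/ → /ʔi/, /j/ → /ji/, /ŋ/ → /ŋi/, /h/ → /hi/, /v/ → /vi/.

ʔinvojiʒθɛŋihivi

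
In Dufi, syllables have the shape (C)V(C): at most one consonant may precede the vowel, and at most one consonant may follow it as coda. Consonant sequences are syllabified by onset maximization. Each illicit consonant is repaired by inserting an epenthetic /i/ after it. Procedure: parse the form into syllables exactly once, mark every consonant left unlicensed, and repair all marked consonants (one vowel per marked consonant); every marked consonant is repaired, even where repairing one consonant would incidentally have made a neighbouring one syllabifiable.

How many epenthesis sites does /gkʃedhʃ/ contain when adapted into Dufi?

The unsyllabifiable consonants are /g/, /k/, /h/, /ʃ/; each receives one epenthetic vowel.

4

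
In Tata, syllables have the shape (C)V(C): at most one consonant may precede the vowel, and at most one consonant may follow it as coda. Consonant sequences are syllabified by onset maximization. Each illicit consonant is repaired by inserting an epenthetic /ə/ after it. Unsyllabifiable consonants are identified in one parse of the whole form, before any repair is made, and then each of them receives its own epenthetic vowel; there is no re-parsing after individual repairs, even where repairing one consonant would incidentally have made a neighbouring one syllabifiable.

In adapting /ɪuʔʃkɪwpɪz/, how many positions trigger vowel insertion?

1

The unsyllabifiable consonants are /ʃ/; each receives one epenthetic vowel.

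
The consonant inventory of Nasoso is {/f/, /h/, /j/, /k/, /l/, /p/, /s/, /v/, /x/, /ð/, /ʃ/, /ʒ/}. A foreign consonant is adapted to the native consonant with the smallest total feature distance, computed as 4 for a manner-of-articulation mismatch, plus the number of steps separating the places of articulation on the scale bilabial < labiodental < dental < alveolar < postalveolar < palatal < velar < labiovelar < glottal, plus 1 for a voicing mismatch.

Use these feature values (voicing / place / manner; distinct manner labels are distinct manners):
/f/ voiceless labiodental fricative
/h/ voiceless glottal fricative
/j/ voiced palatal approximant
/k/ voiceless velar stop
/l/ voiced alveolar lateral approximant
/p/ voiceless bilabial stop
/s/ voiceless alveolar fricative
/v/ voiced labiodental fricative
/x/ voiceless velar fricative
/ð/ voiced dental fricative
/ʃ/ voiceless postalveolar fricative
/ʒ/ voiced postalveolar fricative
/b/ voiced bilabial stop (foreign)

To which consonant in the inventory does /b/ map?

p

/p/ is closest: same manner (stop), place distance 0 (bilabial→bilabial), voicing differs (+1); total 1. Next closest is /v/ at distance 5.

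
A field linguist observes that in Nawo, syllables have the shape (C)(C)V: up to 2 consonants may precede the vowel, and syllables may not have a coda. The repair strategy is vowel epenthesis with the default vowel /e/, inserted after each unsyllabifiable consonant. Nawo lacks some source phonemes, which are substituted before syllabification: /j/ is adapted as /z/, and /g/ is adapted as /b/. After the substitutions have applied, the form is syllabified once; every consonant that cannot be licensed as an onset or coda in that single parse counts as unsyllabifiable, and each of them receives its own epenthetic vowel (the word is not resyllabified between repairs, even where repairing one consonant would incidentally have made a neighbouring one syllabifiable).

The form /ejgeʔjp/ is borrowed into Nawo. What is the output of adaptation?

ezbeʔezepe

Substitution: /j/ → /z/, /g/ → /b/, giving /ezbeʔzp/.
Syllabifying with onset maximization leaves /ʔ/, /z/, /p/ stranded (no codas are permitted; onsets may contain at most 2 consonants).
Epenthesis after each stranded consonant: /ʔ/ → /ʔe/, /z/ → /ze/, /p/ → /pe/.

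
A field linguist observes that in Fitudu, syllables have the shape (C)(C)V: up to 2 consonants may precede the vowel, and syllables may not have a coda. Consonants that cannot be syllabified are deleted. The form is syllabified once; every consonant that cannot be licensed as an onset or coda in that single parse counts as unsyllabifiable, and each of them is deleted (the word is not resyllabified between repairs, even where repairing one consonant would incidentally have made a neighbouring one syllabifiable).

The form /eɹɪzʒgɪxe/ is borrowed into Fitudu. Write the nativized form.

eɹɪʒgɪxe

The consonants /z/ cannot be parsed into a legal (C)(C)V syllable (no codas are permitted; onsets may contain at most 2 consonants).
Deleting the stranded consonants removes /z/.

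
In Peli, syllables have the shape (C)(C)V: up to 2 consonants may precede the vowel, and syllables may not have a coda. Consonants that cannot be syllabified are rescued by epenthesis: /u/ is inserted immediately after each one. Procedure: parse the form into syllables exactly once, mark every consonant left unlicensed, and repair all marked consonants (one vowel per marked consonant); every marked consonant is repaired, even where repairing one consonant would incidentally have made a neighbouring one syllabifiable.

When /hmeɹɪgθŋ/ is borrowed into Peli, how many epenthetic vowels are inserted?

3

The unsyllabifiable consonants are /g/, /θ/, /ŋ/; each receives one epenthetic vowel.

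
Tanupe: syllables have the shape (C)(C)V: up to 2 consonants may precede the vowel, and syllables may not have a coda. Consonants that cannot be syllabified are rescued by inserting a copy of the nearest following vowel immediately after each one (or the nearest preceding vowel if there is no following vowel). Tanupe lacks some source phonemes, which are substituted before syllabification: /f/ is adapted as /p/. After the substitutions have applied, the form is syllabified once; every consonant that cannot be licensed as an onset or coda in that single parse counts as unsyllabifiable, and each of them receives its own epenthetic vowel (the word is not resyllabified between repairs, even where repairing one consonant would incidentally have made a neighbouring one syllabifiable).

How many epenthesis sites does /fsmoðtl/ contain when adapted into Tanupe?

4

After substitution the input is /psmoðtl/.
The unsyllabifiable consonants are /p/, /ð/, /t/, /l/; each receives one epenthetic vowel.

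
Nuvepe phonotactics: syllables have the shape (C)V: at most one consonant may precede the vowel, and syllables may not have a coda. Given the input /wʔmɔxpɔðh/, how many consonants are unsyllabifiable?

5

Syllabifying with onset maximization leaves /w/, /ʔ/, /x/, /ð/, /h/ stranded (no codas are permitted; onsets are limited to one consonant).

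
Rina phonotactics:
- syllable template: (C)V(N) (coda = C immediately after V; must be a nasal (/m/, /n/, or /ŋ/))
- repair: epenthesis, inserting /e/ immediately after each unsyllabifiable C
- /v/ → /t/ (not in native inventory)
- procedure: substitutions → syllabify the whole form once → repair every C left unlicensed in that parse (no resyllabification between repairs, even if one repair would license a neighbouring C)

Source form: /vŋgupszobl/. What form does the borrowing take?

Substitution: /v/ → /t/, giving /tŋgupszobl/.
Under (C)V(N), the unsyllabifiable consonants are /t/, /ŋ/, /p/, /s/, /b/, /l/ (only a nasal (/m/, /n/, or /ŋ/) is licensed in coda position; onsets are limited to one consonant).
Inserting the epenthetic vowel yields /t/ → /te/, /ŋ/ → /ŋe/, /p/ → /pe/, /s/ → /se/, /b/ → /be/, /l/ → /le/.

teŋegupesezobele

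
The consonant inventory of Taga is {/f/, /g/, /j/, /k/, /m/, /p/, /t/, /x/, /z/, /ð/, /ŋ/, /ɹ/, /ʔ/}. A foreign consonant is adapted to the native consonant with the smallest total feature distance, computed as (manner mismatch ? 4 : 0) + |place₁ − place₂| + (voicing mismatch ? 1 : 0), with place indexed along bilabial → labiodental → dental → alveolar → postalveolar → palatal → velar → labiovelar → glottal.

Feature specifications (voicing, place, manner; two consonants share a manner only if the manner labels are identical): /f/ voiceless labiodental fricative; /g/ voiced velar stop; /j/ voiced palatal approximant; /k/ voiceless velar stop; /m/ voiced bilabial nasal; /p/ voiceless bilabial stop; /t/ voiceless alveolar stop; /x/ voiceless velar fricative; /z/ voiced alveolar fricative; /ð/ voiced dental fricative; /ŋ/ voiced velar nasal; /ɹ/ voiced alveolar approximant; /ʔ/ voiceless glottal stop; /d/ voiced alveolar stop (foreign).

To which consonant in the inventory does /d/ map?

t

/t/ is closest: same manner (stop), place distance 0 (alveolar→alveolar), voicing differs (+1); total 1. Next closest is /g/ at distance 3.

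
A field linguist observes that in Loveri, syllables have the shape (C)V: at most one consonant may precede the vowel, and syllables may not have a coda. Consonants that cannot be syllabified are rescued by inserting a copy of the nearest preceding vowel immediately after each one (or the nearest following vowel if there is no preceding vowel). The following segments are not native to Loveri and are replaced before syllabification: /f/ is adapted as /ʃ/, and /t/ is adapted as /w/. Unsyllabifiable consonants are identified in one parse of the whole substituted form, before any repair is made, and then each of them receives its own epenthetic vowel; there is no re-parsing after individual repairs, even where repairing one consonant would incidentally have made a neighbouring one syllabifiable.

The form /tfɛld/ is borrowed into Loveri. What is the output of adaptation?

wɛʃɛlɛdɛ

Substitution: /t/ → /w/, /f/ → /ʃ/, giving /wʃɛld/.
Under (C)V, the unsyllabifiable consonants are /w/, /l/, /d/ (no codas are permitted; onsets are limited to one consonant).
Epenthesis after each stranded consonant: /w/ → /wɛ/, /l/ → /lɛ/, /d/ → /dɛ/.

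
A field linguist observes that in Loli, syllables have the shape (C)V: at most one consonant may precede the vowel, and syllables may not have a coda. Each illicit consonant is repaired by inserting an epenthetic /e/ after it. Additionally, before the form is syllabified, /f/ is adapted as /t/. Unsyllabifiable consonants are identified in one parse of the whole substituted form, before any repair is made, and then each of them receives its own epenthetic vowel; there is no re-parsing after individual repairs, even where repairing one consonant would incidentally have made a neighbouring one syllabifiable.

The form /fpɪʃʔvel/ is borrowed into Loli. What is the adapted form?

Substitution: /f/ → /t/, giving /tpɪʃʔvel/.
Under (C)V, the unsyllabifiable consonants are /t/, /ʃ/, /ʔ/, /l/ (no codas are permitted; onsets are limited to one consonant).
Each unlicensed consonant becomes the onset of a new syllable: /t/ → /te/, /ʃ/ → /ʃe/, /ʔ/ → /ʔe/, /l/ → /le/.

tepɪʃeʔevele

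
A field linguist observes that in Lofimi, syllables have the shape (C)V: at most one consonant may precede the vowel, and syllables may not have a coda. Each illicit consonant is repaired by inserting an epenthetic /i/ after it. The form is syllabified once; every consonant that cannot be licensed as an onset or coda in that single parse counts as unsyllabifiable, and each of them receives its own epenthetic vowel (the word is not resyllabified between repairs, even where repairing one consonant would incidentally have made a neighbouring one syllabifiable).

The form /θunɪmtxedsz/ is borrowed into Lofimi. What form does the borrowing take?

The consonants /m/, /t/, /d/, /s/, /z/ cannot be parsed into a legal (C)V syllable (no codas are permitted; onsets are limited to one consonant).
Inserting the epenthetic vowel yields /m/ → /mi/, /t/ → /ti/, /d/ → /di/, /s/ → /si/, /z/ → /zi/.

θunɪmitixedisizi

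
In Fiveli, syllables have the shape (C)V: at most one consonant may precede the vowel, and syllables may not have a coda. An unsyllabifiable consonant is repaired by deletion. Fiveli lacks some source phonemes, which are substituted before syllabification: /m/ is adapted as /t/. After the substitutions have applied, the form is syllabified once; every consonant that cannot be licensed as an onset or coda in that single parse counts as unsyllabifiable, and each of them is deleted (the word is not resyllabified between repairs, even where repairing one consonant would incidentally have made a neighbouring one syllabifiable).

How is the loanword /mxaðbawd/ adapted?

Substitution: /m/ → /t/, giving /txaðbawd/.
The consonants /t/, /ð/, /w/, /d/ cannot be parsed into a legal (C)V syllable (no codas are permitted; onsets are limited to one consonant).
Each unlicensed consonant is deleted: /t/, /ð/, /w/, /d/.

xaba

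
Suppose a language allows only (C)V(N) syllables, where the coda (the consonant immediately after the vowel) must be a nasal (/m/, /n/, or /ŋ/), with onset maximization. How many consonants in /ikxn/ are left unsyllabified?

The consonants /k/, /x/, /n/ cannot be parsed into a legal (C)V(N) syllable (only a nasal (/m/, /n/, or /ŋ/) is licensed in coda position; onsets are limited to one consonant).

3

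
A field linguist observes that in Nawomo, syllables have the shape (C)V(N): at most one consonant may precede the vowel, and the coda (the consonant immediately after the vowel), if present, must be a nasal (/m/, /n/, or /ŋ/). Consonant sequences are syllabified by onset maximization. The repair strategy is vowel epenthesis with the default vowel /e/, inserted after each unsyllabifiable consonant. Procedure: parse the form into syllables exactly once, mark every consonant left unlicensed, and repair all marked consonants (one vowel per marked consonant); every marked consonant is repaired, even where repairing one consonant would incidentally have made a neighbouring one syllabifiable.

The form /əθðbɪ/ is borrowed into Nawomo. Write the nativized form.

Syllabifying with onset maximization leaves /θ/, /ð/ stranded (only a nasal (/m/, /n/, or /ŋ/) is licensed in coda position; onsets are limited to one consonant).
Inserting the epenthetic vowel yields /θ/ → /θe/, /ð/ → /ðe/.

əθeðebɪ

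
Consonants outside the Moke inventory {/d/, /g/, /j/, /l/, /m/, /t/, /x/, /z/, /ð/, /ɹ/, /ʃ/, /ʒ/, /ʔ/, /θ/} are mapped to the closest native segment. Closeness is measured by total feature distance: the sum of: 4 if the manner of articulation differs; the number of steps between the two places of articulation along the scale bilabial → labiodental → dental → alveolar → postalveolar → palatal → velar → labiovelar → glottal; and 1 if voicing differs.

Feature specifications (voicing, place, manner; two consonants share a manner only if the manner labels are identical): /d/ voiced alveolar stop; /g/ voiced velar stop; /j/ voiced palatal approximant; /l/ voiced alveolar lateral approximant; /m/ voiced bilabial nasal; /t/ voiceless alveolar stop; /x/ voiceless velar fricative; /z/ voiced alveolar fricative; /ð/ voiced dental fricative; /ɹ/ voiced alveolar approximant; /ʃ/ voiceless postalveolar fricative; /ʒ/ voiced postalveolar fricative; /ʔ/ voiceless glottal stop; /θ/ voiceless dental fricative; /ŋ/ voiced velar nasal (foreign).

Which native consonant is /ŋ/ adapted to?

g

/g/ is closest: manner differs (nasal→stop, +4), place distance 0 (velar→velar), same voicing; total 4. Next closest is /j/ at distance 5.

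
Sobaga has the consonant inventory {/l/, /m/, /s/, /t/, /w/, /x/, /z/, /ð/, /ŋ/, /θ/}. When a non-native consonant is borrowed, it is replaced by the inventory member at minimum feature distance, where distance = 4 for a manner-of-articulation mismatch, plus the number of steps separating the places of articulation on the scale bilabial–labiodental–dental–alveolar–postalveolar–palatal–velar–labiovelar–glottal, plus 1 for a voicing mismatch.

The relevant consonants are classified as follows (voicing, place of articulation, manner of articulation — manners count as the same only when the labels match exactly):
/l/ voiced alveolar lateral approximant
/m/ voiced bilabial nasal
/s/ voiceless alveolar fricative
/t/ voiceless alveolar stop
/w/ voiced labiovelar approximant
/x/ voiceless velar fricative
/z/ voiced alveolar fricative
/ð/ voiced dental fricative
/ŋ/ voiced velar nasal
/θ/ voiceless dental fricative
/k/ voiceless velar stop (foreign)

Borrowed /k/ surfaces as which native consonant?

/t/ is closest: same manner (stop), place distance 3 (velar→alveolar), same voicing; total 3. Next closest is /x/ at distance 4.

t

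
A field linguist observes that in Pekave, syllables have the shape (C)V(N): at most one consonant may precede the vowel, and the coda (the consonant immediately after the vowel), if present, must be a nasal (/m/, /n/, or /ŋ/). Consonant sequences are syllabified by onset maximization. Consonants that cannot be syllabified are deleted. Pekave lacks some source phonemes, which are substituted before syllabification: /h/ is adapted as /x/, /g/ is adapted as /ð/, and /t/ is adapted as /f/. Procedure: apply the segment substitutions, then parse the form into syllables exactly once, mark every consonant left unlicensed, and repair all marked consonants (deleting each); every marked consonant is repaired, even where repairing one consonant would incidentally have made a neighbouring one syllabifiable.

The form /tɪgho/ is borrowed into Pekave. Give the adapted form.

Substitution: /t/ → /f/, /g/ → /ð/, /h/ → /x/, giving /fɪðxo/.
Under (C)V(N), the unsyllabifiable consonants are /ð/ (only a nasal (/m/, /n/, or /ŋ/) is licensed in coda position; onsets are limited to one consonant).
Each unlicensed consonant is deleted: /ð/.

fɪxo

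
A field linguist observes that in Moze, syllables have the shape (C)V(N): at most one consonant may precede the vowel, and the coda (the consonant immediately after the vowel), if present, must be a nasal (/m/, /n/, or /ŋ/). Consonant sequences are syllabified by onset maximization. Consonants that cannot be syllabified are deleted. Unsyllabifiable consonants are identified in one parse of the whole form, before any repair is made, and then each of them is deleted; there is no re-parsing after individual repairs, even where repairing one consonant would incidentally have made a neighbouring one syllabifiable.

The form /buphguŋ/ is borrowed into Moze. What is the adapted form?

Under (C)V(N), the unsyllabifiable consonants are /p/, /h/ (only a nasal (/m/, /n/, or /ŋ/) is licensed in coda position; onsets are limited to one consonant).
Deletion applies to /p/, /h/.

buguŋ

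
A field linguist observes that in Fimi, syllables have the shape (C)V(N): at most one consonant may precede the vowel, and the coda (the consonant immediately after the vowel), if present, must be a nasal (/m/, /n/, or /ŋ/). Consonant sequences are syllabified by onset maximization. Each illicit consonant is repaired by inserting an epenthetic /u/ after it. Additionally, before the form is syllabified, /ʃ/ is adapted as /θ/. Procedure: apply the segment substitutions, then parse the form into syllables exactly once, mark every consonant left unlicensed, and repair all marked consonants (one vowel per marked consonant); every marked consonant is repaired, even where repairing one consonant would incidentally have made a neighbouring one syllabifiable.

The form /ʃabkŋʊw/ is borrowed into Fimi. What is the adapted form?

Substitution: /ʃ/ → /θ/, giving /θabkŋʊw/.
Under (C)V(N), the unsyllabifiable consonants are /b/, /k/, /w/ (only a nasal (/m/, /n/, or /ŋ/) is licensed in coda position; onsets are limited to one consonant).
Inserting the epenthetic vowel yields /b/ → /bu/, /k/ → /ku/, /w/ → /wu/.

θabukuŋʊwu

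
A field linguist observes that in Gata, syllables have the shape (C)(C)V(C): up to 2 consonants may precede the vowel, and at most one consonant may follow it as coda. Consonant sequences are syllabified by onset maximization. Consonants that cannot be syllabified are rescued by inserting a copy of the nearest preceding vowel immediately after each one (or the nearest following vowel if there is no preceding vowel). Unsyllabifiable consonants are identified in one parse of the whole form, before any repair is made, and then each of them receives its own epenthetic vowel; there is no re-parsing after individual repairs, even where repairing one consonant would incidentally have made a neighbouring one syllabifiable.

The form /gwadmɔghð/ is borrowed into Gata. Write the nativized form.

gwadmɔghɔðɔ

Under (C)(C)V(C), the unsyllabifiable consonants are /h/, /ð/ (at most one coda consonant is licensed; onsets may contain at most 2 consonants).
Epenthesis after each stranded consonant: /h/ → /hɔ/, /ð/ → /ðɔ/.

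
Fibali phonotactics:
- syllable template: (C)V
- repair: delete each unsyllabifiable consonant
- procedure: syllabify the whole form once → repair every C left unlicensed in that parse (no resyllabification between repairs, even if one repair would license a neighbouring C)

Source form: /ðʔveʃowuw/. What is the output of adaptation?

veʃowu

Under (C)V, the unsyllabifiable consonants are /ð/, /ʔ/, /w/ (no codas are permitted; onsets are limited to one consonant).
Deleting the stranded consonants removes /ð/, /ʔ/, /w/.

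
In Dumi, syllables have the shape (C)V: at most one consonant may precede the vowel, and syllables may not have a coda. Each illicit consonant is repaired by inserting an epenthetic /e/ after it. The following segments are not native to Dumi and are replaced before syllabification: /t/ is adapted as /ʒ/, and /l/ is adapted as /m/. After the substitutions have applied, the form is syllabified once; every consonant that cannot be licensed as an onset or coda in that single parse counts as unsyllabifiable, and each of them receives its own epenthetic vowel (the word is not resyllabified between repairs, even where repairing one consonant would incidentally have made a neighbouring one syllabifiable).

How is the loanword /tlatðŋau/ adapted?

ʒemaʒeðeŋau

Substitution: /t/ → /ʒ/, /l/ → /m/, giving /ʒmaʒðŋau/.
Under (C)V, the unsyllabifiable consonants are /ʒ/, /ʒ/, /ð/ (no codas are permitted; onsets are limited to one consonant).
Each unlicensed consonant becomes the onset of a new syllable: /ʒ/ → /ʒe/, /ʒ/ → /ʒe/, /ð/ → /ðe/.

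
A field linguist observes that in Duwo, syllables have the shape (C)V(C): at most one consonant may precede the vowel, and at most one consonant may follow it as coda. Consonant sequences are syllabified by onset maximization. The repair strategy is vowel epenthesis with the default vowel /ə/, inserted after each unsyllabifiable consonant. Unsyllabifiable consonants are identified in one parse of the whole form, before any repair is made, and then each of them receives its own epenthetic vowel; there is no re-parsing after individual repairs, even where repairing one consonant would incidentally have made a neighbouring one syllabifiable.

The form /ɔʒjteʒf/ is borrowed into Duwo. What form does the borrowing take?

The consonants /j/, /f/ cannot be parsed into a legal (C)V(C) syllable (at most one coda consonant is licensed; onsets are limited to one consonant).
Epenthesis after each stranded consonant: /j/ → /jə/, /f/ → /fə/.

ɔʒjəteʒfə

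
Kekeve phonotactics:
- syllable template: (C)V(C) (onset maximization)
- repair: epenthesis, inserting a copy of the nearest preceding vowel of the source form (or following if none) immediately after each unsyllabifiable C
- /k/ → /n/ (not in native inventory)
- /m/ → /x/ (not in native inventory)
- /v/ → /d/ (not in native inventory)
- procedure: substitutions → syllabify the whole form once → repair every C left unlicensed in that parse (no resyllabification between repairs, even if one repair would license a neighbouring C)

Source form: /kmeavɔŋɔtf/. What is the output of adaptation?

nexeadɔŋɔtfɔ

Substitution: /k/ → /n/, /m/ → /x/, /v/ → /d/, giving /nxeadɔŋɔtf/.
Syllabifying with onset maximization leaves /n/, /f/ stranded (at most one coda consonant is licensed; onsets are limited to one consonant).
Inserting the epenthetic vowel yields /n/ → /ne/, /f/ → /fɔ/.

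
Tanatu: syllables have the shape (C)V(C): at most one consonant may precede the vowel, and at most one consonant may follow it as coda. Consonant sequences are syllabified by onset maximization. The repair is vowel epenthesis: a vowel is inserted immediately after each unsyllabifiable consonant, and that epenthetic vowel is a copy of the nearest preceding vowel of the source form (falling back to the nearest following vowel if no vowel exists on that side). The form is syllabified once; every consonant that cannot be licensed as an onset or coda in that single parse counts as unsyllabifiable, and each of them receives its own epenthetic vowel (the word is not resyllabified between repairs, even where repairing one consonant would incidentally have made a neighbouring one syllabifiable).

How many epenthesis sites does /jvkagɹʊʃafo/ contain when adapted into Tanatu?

The unsyllabifiable consonants are /j/, /v/; each receives one epenthetic vowel.

2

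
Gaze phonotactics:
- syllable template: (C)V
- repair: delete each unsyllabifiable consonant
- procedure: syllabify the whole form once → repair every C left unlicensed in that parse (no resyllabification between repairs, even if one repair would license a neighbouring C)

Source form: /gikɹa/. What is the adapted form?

Under (C)V, the unsyllabifiable consonants are /k/ (no codas are permitted; onsets are limited to one consonant).
Deleting the stranded consonants removes /k/.

giɹa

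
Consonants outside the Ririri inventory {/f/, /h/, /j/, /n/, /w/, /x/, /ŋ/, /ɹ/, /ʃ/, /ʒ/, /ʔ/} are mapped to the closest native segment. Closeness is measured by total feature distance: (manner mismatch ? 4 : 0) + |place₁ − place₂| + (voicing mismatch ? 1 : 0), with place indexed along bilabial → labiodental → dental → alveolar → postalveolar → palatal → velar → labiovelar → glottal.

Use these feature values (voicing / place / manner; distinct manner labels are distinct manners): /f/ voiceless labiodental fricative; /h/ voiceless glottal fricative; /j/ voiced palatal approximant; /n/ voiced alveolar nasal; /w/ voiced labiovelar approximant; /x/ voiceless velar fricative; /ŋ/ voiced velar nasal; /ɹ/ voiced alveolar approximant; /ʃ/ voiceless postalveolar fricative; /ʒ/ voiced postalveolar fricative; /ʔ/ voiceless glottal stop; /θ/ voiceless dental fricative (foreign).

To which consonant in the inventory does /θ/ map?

/f/ is closest: same manner (fricative), place distance 1 (dental→labiodental), same voicing; total 1. Next closest is /ʃ/ at distance 2.

f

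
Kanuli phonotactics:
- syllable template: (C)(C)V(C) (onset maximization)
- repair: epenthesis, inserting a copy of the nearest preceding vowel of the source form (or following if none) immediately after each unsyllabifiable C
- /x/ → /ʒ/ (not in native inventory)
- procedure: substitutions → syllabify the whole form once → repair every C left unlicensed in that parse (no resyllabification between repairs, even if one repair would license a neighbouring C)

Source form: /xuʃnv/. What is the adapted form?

ʒuʃnuvu

Substitution: /x/ → /ʒ/, giving /ʒuʃnv/.
Syllabifying with onset maximization leaves /n/, /v/ stranded (at most one coda consonant is licensed; onsets may contain at most 2 consonants).
Epenthesis after each stranded consonant: /n/ → /nu/, /v/ → /vu/.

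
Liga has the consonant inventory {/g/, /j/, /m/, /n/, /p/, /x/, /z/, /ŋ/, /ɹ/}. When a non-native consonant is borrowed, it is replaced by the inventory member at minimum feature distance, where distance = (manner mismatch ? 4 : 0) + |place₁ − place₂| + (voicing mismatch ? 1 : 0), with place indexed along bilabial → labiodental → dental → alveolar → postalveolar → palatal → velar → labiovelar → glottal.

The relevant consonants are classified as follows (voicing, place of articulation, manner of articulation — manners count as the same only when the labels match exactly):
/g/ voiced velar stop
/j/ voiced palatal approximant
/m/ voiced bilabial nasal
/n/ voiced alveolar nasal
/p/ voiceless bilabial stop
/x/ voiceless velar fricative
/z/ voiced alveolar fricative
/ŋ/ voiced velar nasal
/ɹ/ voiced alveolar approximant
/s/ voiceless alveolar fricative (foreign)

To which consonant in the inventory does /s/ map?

/z/ is closest: same manner (fricative), place distance 0 (alveolar→alveolar), voicing differs (+1); total 1. Next closest is /x/ at distance 3.

z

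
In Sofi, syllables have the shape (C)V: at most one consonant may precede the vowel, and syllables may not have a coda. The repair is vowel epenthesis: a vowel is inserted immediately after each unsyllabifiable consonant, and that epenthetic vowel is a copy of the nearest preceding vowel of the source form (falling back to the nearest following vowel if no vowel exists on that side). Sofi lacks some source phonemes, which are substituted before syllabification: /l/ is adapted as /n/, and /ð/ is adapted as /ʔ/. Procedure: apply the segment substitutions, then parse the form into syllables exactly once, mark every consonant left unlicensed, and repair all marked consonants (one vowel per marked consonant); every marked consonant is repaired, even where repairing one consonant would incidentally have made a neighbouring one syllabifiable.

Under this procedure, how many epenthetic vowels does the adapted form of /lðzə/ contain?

After substitution the input is /nʔzə/.
The unsyllabifiable consonants are /n/, /ʔ/; each receives one epenthetic vowel.

2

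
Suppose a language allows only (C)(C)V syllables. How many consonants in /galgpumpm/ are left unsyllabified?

4

Syllabifying with onset maximization leaves /l/, /m/, /p/, /m/ stranded (no codas are permitted; onsets may contain at most 2 consonants).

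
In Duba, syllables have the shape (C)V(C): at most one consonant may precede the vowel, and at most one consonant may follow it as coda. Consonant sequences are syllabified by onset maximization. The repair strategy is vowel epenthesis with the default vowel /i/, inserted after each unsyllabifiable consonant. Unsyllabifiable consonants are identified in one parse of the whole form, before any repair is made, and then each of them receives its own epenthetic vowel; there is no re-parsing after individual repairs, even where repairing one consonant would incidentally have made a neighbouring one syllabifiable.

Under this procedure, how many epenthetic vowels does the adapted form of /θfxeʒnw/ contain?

The unsyllabifiable consonants are /θ/, /f/, /n/, /w/; each receives one epenthetic vowel.

4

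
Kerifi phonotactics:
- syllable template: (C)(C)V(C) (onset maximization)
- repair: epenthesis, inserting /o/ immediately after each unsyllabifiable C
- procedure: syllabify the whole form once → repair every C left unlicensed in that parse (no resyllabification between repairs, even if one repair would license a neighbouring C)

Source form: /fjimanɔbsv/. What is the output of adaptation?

fjimanɔbsovo

Syllabifying with onset maximization leaves /s/, /v/ stranded (at most one coda consonant is licensed; onsets may contain at most 2 consonants).
Epenthesis after each stranded consonant: /s/ → /so/, /v/ → /vo/.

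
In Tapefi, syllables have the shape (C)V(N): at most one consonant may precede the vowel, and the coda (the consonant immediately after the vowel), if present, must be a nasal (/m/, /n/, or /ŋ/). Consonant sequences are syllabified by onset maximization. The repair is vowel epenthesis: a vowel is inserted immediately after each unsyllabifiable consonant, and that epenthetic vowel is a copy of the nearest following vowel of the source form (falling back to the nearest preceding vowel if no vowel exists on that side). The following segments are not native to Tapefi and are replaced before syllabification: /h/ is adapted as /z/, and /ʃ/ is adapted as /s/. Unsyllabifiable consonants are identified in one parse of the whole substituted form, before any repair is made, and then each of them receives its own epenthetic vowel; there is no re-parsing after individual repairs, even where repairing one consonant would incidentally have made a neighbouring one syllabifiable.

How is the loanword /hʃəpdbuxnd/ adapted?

Substitution: /h/ → /z/, /ʃ/ → /s/, giving /zsəpdbuxnd/.
Syllabifying with onset maximization leaves /z/, /p/, /d/, /x/, /n/, /d/ stranded (only a nasal (/m/, /n/, or /ŋ/) is licensed in coda position; onsets are limited to one consonant).
Epenthesis after each stranded consonant: /z/ → /zə/, /p/ → /pu/, /d/ → /du/, /x/ → /xu/, /n/ → /nu/, /d/ → /du/.

zəsəpudubuxunudu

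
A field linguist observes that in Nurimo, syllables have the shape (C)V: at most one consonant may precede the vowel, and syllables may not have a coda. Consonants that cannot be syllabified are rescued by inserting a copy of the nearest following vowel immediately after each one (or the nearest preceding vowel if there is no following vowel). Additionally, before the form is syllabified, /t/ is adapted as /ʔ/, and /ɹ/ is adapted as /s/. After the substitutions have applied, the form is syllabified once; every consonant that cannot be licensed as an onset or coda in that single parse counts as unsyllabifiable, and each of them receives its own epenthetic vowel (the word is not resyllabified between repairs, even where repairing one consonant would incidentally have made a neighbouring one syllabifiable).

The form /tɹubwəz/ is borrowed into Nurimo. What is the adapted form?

ʔusubəwəzə

Substitution: /t/ → /ʔ/, /ɹ/ → /s/, giving /ʔsubwəz/.
Syllabifying with onset maximization leaves /ʔ/, /b/, /z/ stranded (no codas are permitted; onsets are limited to one consonant).
Each unlicensed consonant becomes the onset of a new syllable: /ʔ/ → /ʔu/, /b/ → /bə/, /z/ → /zə/.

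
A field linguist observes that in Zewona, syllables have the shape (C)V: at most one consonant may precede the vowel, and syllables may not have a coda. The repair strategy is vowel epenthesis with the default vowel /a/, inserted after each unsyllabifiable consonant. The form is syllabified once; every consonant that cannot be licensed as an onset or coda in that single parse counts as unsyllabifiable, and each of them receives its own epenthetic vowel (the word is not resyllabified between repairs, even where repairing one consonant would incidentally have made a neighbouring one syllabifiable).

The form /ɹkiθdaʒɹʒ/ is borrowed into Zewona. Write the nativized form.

The consonants /ɹ/, /θ/, /ʒ/, /ɹ/, /ʒ/ cannot be parsed into a legal (C)V syllable (no codas are permitted; onsets are limited to one consonant).
Each unlicensed consonant becomes the onset of a new syllable: /ɹ/ → /ɹa/, /θ/ → /θa/, /ʒ/ → /ʒa/, /ɹ/ → /ɹa/, /ʒ/ → /ʒa/.

ɹakiθadaʒaɹaʒa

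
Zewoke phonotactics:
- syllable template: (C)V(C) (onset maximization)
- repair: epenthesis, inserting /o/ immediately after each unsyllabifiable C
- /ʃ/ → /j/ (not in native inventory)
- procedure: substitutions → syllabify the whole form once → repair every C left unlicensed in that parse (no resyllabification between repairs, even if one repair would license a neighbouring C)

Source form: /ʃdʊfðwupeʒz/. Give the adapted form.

jodʊfðowupeʒzo

Substitution: /ʃ/ → /j/, giving /jdʊfðwupeʒz/.
Syllabifying with onset maximization leaves /j/, /ð/, /z/ stranded (at most one coda consonant is licensed; onsets are limited to one consonant).
Inserting the epenthetic vowel yields /j/ → /jo/, /ð/ → /ðo/, /z/ → /zo/.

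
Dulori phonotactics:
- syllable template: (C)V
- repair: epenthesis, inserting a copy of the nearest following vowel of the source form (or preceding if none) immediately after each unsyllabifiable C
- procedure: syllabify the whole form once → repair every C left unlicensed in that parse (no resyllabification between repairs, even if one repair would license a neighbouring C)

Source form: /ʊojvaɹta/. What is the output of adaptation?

ʊojavaɹata

The consonants /j/, /ɹ/ cannot be parsed into a legal (C)V syllable (no codas are permitted; onsets are limited to one consonant).
Epenthesis after each stranded consonant: /j/ → /ja/, /ɹ/ → /ɹa/.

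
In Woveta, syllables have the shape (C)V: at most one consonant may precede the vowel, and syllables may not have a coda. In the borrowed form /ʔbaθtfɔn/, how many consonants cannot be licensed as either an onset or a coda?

4

The consonants /ʔ/, /θ/, /t/, /n/ cannot be parsed into a legal (C)V syllable (no codas are permitted; onsets are limited to one consonant).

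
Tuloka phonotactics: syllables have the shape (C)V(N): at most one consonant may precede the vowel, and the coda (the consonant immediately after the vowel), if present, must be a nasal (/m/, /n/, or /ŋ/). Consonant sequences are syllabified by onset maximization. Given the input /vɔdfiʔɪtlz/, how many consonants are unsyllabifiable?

4

Under (C)V(N), the unsyllabifiable consonants are /d/, /t/, /l/, /z/ (only a nasal (/m/, /n/, or /ŋ/) is licensed in coda position; onsets are limited to one consonant).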